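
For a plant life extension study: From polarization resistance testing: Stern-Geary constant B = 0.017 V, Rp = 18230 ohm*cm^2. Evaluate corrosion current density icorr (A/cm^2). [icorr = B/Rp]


Apply the Stern-Geary relation: icorr = B / Rp
icorr = 0.017 / 18230 = 9.325×10^-7 A/cm^2

9.325×10^-7 A/cm^2


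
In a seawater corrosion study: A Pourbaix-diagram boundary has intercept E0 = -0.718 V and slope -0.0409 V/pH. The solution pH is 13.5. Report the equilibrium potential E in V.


Apply the Pourbaix line equation: E = E0 + slope*pH
E = -0.718 + (-0.0409)*13.5 = -0.718 + (-0.55215) = -1.27015 V
Rounded to 4 decimal places: E = -1.2702 V

-1.2702 V


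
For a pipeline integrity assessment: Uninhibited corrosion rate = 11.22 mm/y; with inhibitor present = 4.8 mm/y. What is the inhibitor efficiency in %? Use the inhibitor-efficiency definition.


Apply the inhibitor-efficiency definition: IE = (CR_blank − CR_inh)/CR_blank × 100
IE = (11.22 − 4.8) / 11.22 × 100
IE = 6.42 / 11.22 × 100 = 57.2 %

57.2 %


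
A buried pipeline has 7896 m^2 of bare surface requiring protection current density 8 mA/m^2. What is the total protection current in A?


I = area * current density, then convert mA → A (÷1000)
I = 7896 * 8 / 1000 = 63.17 A

63.17 A


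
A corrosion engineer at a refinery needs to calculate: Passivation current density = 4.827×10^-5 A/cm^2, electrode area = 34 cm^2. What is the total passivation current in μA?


I = i_pass * A, then convert A → μA (×10^6)
I = 4.827×10^-5 * 34 * 10^6 = 1641.18 μA

1641.18 μA


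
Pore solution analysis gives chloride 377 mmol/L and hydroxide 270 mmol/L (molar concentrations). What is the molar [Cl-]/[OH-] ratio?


Threshold parameter = [Cl-] / [OH-] (molar basis; both in mmol/L, so units cancel)
Ratio = 377 / 270 = 1.4

1.4


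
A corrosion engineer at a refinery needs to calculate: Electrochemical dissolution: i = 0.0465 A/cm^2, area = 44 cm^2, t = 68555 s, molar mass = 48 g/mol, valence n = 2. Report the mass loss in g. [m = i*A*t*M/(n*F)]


Apply Faraday's law: m = i*A*t*M / (n*F)
Total charge passed Q = i*A*t = 0.0465*44*68555 = 140263.53 C
m = Q*M/(n*F) = 140263.53*48/(2*96485) = 34.88962 g

34.88962 g


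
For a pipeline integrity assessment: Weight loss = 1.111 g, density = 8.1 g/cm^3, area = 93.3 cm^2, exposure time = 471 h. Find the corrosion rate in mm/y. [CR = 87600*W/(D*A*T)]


Apply the mm/y weight-loss relation: CR = 87600 * W / (D * A * T)
Numerator: 87600 * 1.111 = 97323.6
Denominator: 8.1 * 93.3 * 471 = 355948.83
CR = 97323.6 / 355948.83 = 0.2734 mm/y

0.2734 mm/y


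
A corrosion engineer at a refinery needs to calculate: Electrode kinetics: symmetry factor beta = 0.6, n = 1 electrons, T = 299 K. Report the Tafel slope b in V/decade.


Apply the Tafel slope relation: b = 2.303*R*T/(beta*n*F)
Numerator: 2.303 * 8.314 * 299 = 5725.0
Denominator: 0.6 * 1 * 96485 = 57891.0
b = 5725.0 / 57891.0 = 0.0989 V/decade

0.0989 V/decade


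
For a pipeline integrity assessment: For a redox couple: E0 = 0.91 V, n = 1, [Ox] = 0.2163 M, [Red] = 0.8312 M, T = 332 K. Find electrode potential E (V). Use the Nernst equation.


Apply the Nernst equation: E = E0 + (RT/nF)*ln([Ox]/[Red])
Step 1: RT/nF = 8.314*332/(1*96485) = 0.02860805 V
Step 2: [Ox]/[Red] = 0.2163/0.8312 = 0.260226
Step 3: ln(0.260226) = -1.346205
Step 4: correction = 0.02860805 * -1.346205 = -0.039 V
E = 0.91 + -0.039 = 0.871 V

0.871 V


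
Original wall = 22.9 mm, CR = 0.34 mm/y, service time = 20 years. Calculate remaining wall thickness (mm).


Remaining wall = original − CR × time
t = 22.9 − 0.34*20 = 22.9 − 6.8 = 16.1 mm

16.1 mm


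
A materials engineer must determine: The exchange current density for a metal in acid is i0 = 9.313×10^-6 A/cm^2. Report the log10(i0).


i0 = 9.313×10^-6 A/cm^2
log10(i0) = -5.031

-5.031


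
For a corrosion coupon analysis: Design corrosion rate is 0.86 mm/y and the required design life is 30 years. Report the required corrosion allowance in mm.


Corrosion allowance = CR × design life
CA = 0.86 * 30 = 25.8 mm

25.8 mm


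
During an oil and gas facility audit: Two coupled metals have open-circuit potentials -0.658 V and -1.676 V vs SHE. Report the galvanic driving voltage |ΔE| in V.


Driving voltage is the absolute potential difference.
|ΔE| = |-0.658 − (-1.676)| = 1.018 V

1.018 V


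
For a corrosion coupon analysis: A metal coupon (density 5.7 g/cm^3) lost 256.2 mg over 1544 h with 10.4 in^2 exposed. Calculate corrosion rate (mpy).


Apply the mpy weight-loss relation: CR = 534 * W / (D * A * T)
Numerator: 534 * 256.2 = 136810.8
Denominator: 5.7 * 10.4 * 1544 = 91528.32
CR = 136810.8 / 91528.32 = 1.4947 mpy

1.4947 mpy


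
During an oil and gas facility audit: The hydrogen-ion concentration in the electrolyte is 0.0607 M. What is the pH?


pH = −log10[H+]
pH = −log10(0.0607) = 1.22

1.22


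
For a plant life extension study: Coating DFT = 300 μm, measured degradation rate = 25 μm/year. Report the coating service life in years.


Service life = thickness / degradation rate
Life = 300 / 25 = 12.0 years

12.0 years


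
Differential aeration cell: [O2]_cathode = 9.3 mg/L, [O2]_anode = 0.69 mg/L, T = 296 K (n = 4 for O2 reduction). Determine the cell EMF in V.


Apply the Nernst concentration-cell relation: E = (RT/nF)*ln(C_cathode/C_anode)
RT/nF = 8.314*296/(4*96485) = 0.00637649 V
ln(9.3/0.69) = 2.60108
E = 0.00637649 * 2.60108 = 0.01659 V

0.01659 V


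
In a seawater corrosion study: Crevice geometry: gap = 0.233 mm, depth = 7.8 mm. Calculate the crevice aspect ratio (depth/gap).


Aspect ratio = depth / gap
Ratio = 7.8 / 0.233 = 33.5

33.5


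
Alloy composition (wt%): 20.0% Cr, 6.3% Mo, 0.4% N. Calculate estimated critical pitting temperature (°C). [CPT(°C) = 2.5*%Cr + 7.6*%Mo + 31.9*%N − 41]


Apply the ASTM G48 empirical CPT estimate: CPT(°C) = 2.5*%Cr + 7.6*%Mo + 31.9*%N − 41
2.5*20.0 = 50; 7.6*6.3 = 47.88; 31.9*0.4 = 12.76
CPT = 50 + 47.88 + 12.76 − 41 = 69.64 °C
Rounded to 0.1 °C: CPT ≈ 69.6 °C

69.6 °C


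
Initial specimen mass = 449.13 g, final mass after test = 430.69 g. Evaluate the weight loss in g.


Weight loss = initial − final
WL = 449.13 − 430.69 = 18.44 g

18.44 g


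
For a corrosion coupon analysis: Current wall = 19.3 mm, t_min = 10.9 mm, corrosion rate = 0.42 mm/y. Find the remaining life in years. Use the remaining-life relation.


Apply the remaining-life relation: RL = (t_current − t_min) / CR
RL = (19.3 − 10.9) / 0.42 = 8.4 / 0.42 = 20.0 years

20.0 years


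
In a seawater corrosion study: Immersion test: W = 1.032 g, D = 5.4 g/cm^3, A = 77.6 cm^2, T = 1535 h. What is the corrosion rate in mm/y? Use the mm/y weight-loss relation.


Apply the mm/y weight-loss relation: CR = 87600 * W / (D * A * T)
Numerator: 87600 * 1.032 = 90403.2
Denominator: 5.4 * 77.6 * 1535 = 643226.4
CR = 90403.2 / 643226.4 = 0.1405 mm/y

0.1405 mm/y


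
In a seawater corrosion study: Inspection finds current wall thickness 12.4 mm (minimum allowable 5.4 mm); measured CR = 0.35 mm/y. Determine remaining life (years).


Apply the remaining-life relation: RL = (t_current − t_min) / CR
RL = (12.4 − 5.4) / 0.35 = 7.0 / 0.35 = 20.0 years

20.0 years


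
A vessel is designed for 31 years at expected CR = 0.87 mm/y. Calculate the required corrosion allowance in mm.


Corrosion allowance = CR × design life
CA = 0.87 * 31 = 26.97 mm

26.97 mm


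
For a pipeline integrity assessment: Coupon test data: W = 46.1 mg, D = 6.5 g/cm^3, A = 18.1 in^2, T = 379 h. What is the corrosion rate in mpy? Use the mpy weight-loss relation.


Apply the mpy weight-loss relation: CR = 534 * W / (D * A * T)
Numerator: 534 * 46.1 = 24617.4
Denominator: 6.5 * 18.1 * 379 = 44589.35
CR = 24617.4 / 44589.35 = 0.5521 mpy

0.5521 mpy


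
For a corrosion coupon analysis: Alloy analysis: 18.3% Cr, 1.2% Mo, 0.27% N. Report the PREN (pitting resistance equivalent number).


Apply the PREN formula: PREN = Cr + 3.3*Mo + 16*N
PREN = 18.3 + 3.3*1.2 + 16*0.27
PREN = 18.3 + 3.96 + 4.32 = 26.58

26.58


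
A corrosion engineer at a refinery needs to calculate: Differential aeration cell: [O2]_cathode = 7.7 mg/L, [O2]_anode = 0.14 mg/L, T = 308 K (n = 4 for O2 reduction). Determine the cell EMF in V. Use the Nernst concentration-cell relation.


Apply the Nernst concentration-cell relation: E = (RT/nF)*ln(C_cathode/C_anode)
RT/nF = 8.314*308/(4*96485) = 0.006635 V
ln(7.7/0.14) = 4.00733
E = 0.006635 * 4.00733 = 0.02659 V

0.02659 V


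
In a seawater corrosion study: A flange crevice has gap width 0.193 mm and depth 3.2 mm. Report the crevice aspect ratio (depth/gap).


Aspect ratio = depth / gap
Ratio = 3.2 / 0.193 = 16.6

16.6


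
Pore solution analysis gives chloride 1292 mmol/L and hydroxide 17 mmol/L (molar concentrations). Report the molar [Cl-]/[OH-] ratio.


Threshold parameter = [Cl-] / [OH-] (molar basis; both in mmol/L, so units cancel)
Ratio = 1292 / 17 = 76.0

76.0


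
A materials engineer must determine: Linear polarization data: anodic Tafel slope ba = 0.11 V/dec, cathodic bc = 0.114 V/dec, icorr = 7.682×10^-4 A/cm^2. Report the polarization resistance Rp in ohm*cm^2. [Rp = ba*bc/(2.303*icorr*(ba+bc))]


Apply the Stern-Geary equation: Rp = ba*bc / (2.303*icorr*(ba+bc))
ba*bc = 0.11*0.114 = 0.01254
ba+bc = 0.224; 2.303*icorr*(ba+bc) = 2.303*7.682×10^-4*0.224 = 3.9629287×10^-4
Rp = 0.01254 / 3.9629287×10^-4 = 31.64 ohm*cm^2

31.64 ohm*cm^2


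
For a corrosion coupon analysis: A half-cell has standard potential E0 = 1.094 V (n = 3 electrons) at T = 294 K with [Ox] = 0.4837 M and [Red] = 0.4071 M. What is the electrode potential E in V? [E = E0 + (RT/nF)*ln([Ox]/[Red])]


Apply the Nernst equation: E = E0 + (RT/nF)*ln([Ox]/[Red])
Step 1: RT/nF = 8.314*294/(3*96485) = 0.00844455 V
Step 2: [Ox]/[Red] = 0.4837/0.4071 = 1.18816
Step 3: ln(1.18816) = 0.172406
Step 4: correction = 0.00844455 * 0.172406 = 0.0015 V
E = 1.094 + 0.0015 = 1.0955 V

1.0955 V


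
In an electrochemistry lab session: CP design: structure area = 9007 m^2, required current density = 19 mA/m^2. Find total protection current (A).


I = area * current density, then convert mA → A (÷1000)
I = 9007 * 19 / 1000 = 171.13 A

171.13 A


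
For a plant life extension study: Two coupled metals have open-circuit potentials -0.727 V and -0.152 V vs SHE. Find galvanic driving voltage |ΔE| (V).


Driving voltage is the absolute potential difference.
|ΔE| = |-0.727 − (-0.152)| = 0.575 V

0.575 V


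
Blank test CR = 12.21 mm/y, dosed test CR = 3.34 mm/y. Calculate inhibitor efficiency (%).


Apply the inhibitor-efficiency definition: IE = (CR_blank − CR_inh)/CR_blank × 100
IE = (12.21 − 3.34) / 12.21 × 100
IE = 8.87 / 12.21 × 100 = 72.6 %

72.6 %


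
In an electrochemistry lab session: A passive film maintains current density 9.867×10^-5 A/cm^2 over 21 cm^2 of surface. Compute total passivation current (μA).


I = i_pass * A, then convert A → μA (×10^6)
I = 9.867×10^-5 * 21 * 10^6 = 2072.07 μA

2072.07 μA


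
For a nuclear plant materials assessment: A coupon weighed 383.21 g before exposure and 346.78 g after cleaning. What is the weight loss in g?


Weight loss = initial − final
WL = 383.21 − 346.78 = 36.43 g

36.43 g


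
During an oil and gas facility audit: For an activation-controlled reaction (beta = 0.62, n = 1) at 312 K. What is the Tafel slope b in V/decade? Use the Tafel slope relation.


Apply the Tafel slope relation: b = 2.303*R*T/(beta*n*F)
Numerator: 2.303 * 8.314 * 312 = 5973.91
Denominator: 0.62 * 1 * 96485 = 59820.7
b = 5973.91 / 59820.7 = 0.1 V/decade

0.1 V/decade


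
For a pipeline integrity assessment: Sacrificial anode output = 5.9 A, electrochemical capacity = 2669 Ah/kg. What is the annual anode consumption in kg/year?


Annual consumption = current * hours per year / capacity
Rate = 5.9 * 8760 / 2669 = 19.4 kg/year

19.4 kg/year


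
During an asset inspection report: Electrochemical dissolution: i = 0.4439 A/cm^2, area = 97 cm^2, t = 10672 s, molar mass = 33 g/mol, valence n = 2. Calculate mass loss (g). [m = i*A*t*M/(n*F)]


Apply Faraday's law: m = i*A*t*M / (n*F)
Total charge passed Q = i*A*t = 0.4439*97*10672 = 459518.1776 C
m = Q*M/(n*F) = 459518.1776*33/(2*96485) = 78.583 g

78.583 g


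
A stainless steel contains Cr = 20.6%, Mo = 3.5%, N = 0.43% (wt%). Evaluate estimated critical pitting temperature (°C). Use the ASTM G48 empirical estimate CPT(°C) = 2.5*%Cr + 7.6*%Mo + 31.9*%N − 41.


Apply the ASTM G48 empirical CPT estimate: CPT(°C) = 2.5*%Cr + 7.6*%Mo + 31.9*%N − 41
2.5*20.6 = 51.5; 7.6*3.5 = 26.6; 31.9*0.43 = 13.717
CPT = 51.5 + 26.6 + 13.717 − 41 = 50.817 °C
Rounded to 0.1 °C: CPT ≈ 50.8 °C

50.8 °C


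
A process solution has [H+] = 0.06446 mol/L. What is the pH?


pH = −log10[H+]
pH = −log10(0.06446) = 1.19

1.19


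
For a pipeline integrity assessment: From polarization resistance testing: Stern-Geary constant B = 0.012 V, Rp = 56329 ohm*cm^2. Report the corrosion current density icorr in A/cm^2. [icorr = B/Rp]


Apply the Stern-Geary relation: icorr = B / Rp
icorr = 0.012 / 56329 = 2.13×10^-7 A/cm^2

2.13×10^-7 A/cm^2


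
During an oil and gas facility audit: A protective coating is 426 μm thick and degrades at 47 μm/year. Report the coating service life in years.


Service life = thickness / degradation rate
Life = 426 / 47 = 9.1 years

9.1 years


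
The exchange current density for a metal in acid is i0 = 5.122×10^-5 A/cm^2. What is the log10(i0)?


i0 = 5.122×10^-5 A/cm^2
log10(i0) = -4.291

-4.291


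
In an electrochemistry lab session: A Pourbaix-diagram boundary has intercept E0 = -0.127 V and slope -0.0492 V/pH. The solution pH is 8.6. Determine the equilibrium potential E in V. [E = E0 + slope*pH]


Apply the Pourbaix line equation: E = E0 + slope*pH
E = -0.127 + (-0.0492)*8.6 = -0.127 + (-0.42312) = -0.55012 V
Rounded to 3 decimal places: E = -0.550 V

-0.550 V


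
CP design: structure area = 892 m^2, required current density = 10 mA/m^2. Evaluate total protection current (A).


I = area * current density, then convert mA → A (÷1000)
I = 892 * 10 / 1000 = 8.92 A

8.92 A


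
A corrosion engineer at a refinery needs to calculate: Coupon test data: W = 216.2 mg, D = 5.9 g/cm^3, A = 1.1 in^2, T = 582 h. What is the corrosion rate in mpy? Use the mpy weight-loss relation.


Apply the mpy weight-loss relation: CR = 534 * W / (D * A * T)
Numerator: 534 * 216.2 = 115450.8
Denominator: 5.9 * 1.1 * 582 = 3777.18
CR = 115450.8 / 3777.18 = 30.5653 mpy

30.5653 mpy


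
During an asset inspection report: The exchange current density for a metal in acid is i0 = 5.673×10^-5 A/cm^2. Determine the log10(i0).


i0 = 5.673×10^-5 A/cm^2
log10(i0) = -4.246

-4.246


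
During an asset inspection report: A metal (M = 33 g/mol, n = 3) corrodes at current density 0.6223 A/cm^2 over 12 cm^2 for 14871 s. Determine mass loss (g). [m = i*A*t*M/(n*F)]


Apply Faraday's law: m = i*A*t*M / (n*F)
Total charge passed Q = i*A*t = 0.6223*12*14871 = 111050.6796 C
m = Q*M/(n*F) = 111050.6796*33/(3*96485) = 12.661 g

12.661 g


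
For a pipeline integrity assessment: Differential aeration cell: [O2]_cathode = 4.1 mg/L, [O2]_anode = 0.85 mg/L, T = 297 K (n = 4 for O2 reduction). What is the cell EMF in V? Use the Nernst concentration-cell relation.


Apply the Nernst concentration-cell relation: E = (RT/nF)*ln(C_cathode/C_anode)
RT/nF = 8.314*297/(4*96485) = 0.00639804 V
ln(4.1/0.85) = 1.57351
E = 0.00639804 * 1.57351 = 0.01007 V

0.01007 V


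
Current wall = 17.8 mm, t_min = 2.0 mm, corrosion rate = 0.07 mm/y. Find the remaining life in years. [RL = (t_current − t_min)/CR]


Apply the remaining-life relation: RL = (t_current − t_min) / CR
RL = (17.8 − 2.0) / 0.07 = 15.8 / 0.07 = 225.7 years

225.7 years


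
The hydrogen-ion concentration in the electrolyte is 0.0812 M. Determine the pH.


pH = −log10[H+]
pH = −log10(0.0812) = 1.09

1.09


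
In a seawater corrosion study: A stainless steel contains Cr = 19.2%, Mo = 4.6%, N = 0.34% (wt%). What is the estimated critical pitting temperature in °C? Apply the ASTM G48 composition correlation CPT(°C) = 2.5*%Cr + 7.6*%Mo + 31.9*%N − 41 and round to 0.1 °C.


Apply the ASTM G48 empirical CPT estimate: CPT(°C) = 2.5*%Cr + 7.6*%Mo + 31.9*%N − 41
2.5*19.2 = 48; 7.6*4.6 = 34.96; 31.9*0.34 = 10.846
CPT = 48 + 34.96 + 10.846 − 41 = 52.806 °C
Rounded to 0.1 °C: CPT ≈ 52.8 °C

52.8 °C


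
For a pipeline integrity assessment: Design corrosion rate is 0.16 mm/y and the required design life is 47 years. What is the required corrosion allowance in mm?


Corrosion allowance = CR × design life
CA = 0.16 * 47 = 7.52 mm

7.52 mm


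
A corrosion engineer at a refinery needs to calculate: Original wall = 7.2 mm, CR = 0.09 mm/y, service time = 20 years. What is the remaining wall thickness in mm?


Remaining wall = original − CR × time
t = 7.2 − 0.09*20 = 7.2 − 1.8 = 5.4 mm

5.4 mm


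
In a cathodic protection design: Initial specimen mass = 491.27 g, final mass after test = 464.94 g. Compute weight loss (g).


Weight loss = initial − final
WL = 491.27 − 464.94 = 26.33 g

26.33 g


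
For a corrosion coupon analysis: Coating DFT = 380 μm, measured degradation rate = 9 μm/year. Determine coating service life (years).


Service life = thickness / degradation rate
Life = 380 / 9 = 42.2 years

42.2 years


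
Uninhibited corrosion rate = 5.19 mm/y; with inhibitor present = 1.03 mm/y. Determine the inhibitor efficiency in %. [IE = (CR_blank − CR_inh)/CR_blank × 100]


Apply the inhibitor-efficiency definition: IE = (CR_blank − CR_inh)/CR_blank × 100
IE = (5.19 − 1.03) / 5.19 × 100
IE = 4.16 / 5.19 × 100 = 80.2 %

80.2 %


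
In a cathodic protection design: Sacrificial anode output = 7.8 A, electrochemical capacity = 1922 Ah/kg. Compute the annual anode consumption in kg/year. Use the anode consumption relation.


Annual consumption = current * hours per year / capacity
Rate = 7.8 * 8760 / 1922 = 35.6 kg/year

35.6 kg/year


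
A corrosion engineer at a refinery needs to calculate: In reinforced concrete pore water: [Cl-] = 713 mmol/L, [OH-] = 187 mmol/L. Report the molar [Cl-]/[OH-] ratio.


Threshold parameter = [Cl-] / [OH-] (molar basis; both in mmol/L, so units cancel)
Ratio = 713 / 187 = 3.81

3.81


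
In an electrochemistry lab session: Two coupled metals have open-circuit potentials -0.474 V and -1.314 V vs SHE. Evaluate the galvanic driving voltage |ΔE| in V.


Driving voltage is the absolute potential difference.
|ΔE| = |-0.474 − (-1.314)| = 0.84 V

0.84 V


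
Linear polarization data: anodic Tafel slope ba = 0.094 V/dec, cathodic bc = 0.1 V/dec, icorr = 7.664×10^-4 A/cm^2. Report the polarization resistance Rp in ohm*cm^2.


Apply the Stern-Geary equation: Rp = ba*bc / (2.303*icorr*(ba+bc))
ba*bc = 0.094*0.1 = 0.0094
ba+bc = 0.194; 2.303*icorr*(ba+bc) = 2.303*7.664×10^-4*0.194 = 3.4241372×10^-4
Rp = 0.0094 / 3.4241372×10^-4 = 27.45 ohm*cm^2

27.45 ohm*cm^2


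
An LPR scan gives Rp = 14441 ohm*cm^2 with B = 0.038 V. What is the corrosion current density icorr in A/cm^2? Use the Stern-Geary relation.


Apply the Stern-Geary relation: icorr = B / Rp
icorr = 0.038 / 14441 = 2.631×10^-6 A/cm^2

2.631×10^-6 A/cm^2


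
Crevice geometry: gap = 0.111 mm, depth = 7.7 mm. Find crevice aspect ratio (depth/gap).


Aspect ratio = depth / gap
Ratio = 7.7 / 0.111 = 69.4

69.4


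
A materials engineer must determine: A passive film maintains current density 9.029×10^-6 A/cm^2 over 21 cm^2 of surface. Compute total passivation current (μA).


I = i_pass * A, then convert A → μA (×10^6)
I = 9.029×10^-6 * 21 * 10^6 = 189.61 μA

189.61 μA


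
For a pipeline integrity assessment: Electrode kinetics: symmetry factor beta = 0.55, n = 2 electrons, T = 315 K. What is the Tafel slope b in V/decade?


Apply the Tafel slope relation: b = 2.303*R*T/(beta*n*F)
Numerator: 2.303 * 8.314 * 315 = 6031.35
Denominator: 0.55 * 2 * 96485 = 106133.5
b = 6031.35 / 106133.5 = 0.0568 V/decade

0.0568 V/decade


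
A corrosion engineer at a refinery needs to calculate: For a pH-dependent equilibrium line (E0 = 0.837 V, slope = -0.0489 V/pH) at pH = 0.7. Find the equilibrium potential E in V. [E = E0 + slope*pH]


Apply the Pourbaix line equation: E = E0 + slope*pH
E = 0.837 + (-0.0489)*0.7 = 0.837 + (-0.03423) = 0.80277 V
Rounded to 3 decimal places: E = 0.803 V

0.803 V


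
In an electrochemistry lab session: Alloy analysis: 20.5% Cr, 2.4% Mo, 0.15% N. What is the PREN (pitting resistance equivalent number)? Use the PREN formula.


Apply the PREN formula: PREN = Cr + 3.3*Mo + 16*N
PREN = 20.5 + 3.3*2.4 + 16*0.15
PREN = 20.5 + 7.92 + 2.4 = 30.82

30.82


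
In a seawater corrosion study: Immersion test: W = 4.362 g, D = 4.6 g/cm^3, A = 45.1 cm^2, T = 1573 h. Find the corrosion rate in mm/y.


Apply the mm/y weight-loss relation: CR = 87600 * W / (D * A * T)
Numerator: 87600 * 4.362 = 382111.2
Denominator: 4.6 * 45.1 * 1573 = 326334.58
CR = 382111.2 / 326334.58 = 1.170919 mm/y

1.170919 mm/y


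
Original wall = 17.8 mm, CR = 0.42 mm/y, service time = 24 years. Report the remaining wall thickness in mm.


Remaining wall = original − CR × time
t = 17.8 − 0.42*24 = 17.8 − 10.08 = 7.72 mm

7.72 mm


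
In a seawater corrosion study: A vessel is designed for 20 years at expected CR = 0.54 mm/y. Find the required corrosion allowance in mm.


Corrosion allowance = CR × design life
CA = 0.54 * 20 = 10.8 mm

10.8 mm


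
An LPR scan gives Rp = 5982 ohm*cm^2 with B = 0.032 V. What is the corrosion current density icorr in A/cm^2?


Apply the Stern-Geary relation: icorr = B / Rp
icorr = 0.032 / 5982 = 5.349×10^-6 A/cm^2

5.349×10^-6 A/cm^2


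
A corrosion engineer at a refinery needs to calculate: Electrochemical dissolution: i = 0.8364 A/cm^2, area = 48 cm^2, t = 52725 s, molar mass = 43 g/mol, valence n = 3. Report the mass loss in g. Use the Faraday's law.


Apply Faraday's law: m = i*A*t*M / (n*F)
Total charge passed Q = i*A*t = 0.8364*48*52725 = 2116761.12 C
m = Q*M/(n*F) = 2116761.12*43/(3*96485) = 314.45554 g

314.45554 g


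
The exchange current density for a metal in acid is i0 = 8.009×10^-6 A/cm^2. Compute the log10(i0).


i0 = 8.009×10^-6 A/cm^2
log10(i0) = -5.096

-5.096


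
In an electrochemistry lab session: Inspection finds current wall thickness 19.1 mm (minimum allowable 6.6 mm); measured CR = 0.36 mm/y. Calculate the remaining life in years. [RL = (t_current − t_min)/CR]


Apply the remaining-life relation: RL = (t_current − t_min) / CR
RL = (19.1 − 6.6) / 0.36 = 12.5 / 0.36 = 34.7 years

34.7 years


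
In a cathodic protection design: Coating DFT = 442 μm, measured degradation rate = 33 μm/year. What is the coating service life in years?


Service life = thickness / degradation rate
Life = 442 / 33 = 13.4 years

13.4 years


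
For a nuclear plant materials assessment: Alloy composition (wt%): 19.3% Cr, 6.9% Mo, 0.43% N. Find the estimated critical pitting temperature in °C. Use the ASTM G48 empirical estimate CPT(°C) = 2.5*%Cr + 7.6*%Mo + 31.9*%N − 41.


Apply the ASTM G48 empirical CPT estimate: CPT(°C) = 2.5*%Cr + 7.6*%Mo + 31.9*%N − 41
2.5*19.3 = 48.25; 7.6*6.9 = 52.44; 31.9*0.43 = 13.717
CPT = 48.25 + 52.44 + 13.717 − 41 = 73.407 °C
Rounded to 0.1 °C: CPT ≈ 73.4 °C

73.4 °C


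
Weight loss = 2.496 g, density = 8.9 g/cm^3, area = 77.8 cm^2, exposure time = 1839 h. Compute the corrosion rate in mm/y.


Apply the mm/y weight-loss relation: CR = 87600 * W / (D * A * T)
Numerator: 87600 * 2.496 = 218649.6
Denominator: 8.9 * 77.8 * 1839 = 1273360.38
CR = 218649.6 / 1273360.38 = 0.1717 mm/y

0.1717 mm/y


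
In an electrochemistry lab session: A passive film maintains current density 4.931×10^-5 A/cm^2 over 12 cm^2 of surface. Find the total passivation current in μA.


I = i_pass * A, then convert A → μA (×10^6)
I = 4.931×10^-5 * 12 * 10^6 = 591.72 μA

591.72 μA


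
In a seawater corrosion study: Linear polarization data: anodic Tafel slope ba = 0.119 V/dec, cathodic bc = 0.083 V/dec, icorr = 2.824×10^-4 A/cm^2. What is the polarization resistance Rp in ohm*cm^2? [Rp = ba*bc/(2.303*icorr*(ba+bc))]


Apply the Stern-Geary equation: Rp = ba*bc / (2.303*icorr*(ba+bc))
ba*bc = 0.119*0.083 = 0.009877
ba+bc = 0.202; 2.303*icorr*(ba+bc) = 2.303*2.824×10^-4*0.202 = 1.3137417×10^-4
Rp = 0.009877 / 1.3137417×10^-4 = 75.2 ohm*cm^2

75.2 ohm*cm^2


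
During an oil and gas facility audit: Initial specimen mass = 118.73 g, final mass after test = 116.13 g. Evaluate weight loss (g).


Weight loss = initial − final
WL = 118.73 − 116.13 = 2.6 g

2.6 g


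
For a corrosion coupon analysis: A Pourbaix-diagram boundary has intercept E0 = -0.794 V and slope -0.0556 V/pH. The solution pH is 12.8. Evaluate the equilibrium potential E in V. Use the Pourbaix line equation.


Apply the Pourbaix line equation: E = E0 + slope*pH
E = -0.794 + (-0.0556)*12.8 = -0.794 + (-0.71168) = -1.50568 V
Rounded to 3 decimal places: E = -1.506 V

-1.506 V


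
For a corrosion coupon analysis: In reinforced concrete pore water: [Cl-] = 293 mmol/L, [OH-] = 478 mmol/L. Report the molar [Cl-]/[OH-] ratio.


Threshold parameter = [Cl-] / [OH-] (molar basis; both in mmol/L, so units cancel)
Ratio = 293 / 478 = 0.61

0.61


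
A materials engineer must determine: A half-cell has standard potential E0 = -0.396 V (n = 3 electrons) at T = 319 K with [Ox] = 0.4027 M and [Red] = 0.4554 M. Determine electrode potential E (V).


Apply the Nernst equation: E = E0 + (RT/nF)*ln([Ox]/[Red])
Step 1: RT/nF = 8.314*319/(3*96485) = 0.00916262 V
Step 2: [Ox]/[Red] = 0.4027/0.4554 = 0.884278
Step 3: ln(0.884278) = -0.122984
Step 4: correction = 0.00916262 * -0.122984 = -0.001 V
E = -0.396 + -0.001 = -0.397 V

-0.397 V


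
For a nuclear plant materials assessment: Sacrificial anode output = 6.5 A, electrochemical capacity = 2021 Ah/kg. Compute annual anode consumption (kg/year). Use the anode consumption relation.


Annual consumption = current * hours per year / capacity
Rate = 6.5 * 8760 / 2021 = 28.2 kg/year

28.2 kg/year


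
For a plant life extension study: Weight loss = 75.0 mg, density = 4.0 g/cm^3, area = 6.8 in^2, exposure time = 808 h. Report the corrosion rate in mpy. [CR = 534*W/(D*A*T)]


Apply the mpy weight-loss relation: CR = 534 * W / (D * A * T)
Numerator: 534 * 75.0 = 40050.0
Denominator: 4.0 * 6.8 * 808 = 21977.6
CR = 40050.0 / 21977.6 = 1.8223 mpy

1.8223 mpy


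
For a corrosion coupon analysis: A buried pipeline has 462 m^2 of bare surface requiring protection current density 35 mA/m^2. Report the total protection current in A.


I = area * current density, then convert mA → A (÷1000)
I = 462 * 35 / 1000 = 16.17 A

16.17 A


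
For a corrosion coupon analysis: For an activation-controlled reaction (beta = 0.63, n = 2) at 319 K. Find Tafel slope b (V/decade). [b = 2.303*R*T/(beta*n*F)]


Apply the Tafel slope relation: b = 2.303*R*T/(beta*n*F)
Numerator: 2.303 * 8.314 * 319 = 6107.94
Denominator: 0.63 * 2 * 96485 = 121571.1
b = 6107.94 / 121571.1 = 0.05 V/decade

0.05 V/decade


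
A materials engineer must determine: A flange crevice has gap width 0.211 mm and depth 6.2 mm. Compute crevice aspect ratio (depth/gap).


Aspect ratio = depth / gap
Ratio = 6.2 / 0.211 = 29.4

29.4


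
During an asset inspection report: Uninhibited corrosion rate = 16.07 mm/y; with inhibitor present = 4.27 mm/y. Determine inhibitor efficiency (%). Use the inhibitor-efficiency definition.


Apply the inhibitor-efficiency definition: IE = (CR_blank − CR_inh)/CR_blank × 100
IE = (16.07 − 4.27) / 16.07 × 100
IE = 11.8 / 16.07 × 100 = 73.4 %

73.4 %


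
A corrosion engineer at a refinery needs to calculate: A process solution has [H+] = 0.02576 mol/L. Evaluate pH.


pH = −log10[H+]
pH = −log10(0.02576) = 1.59

1.59


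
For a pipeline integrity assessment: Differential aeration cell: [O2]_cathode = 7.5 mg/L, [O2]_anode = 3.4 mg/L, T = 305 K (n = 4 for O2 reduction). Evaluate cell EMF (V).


Apply the Nernst concentration-cell relation: E = (RT/nF)*ln(C_cathode/C_anode)
RT/nF = 8.314*305/(4*96485) = 0.00657037 V
ln(7.5/3.4) = 0.79113
E = 0.00657037 * 0.79113 = 0.0052 V

0.0052 V


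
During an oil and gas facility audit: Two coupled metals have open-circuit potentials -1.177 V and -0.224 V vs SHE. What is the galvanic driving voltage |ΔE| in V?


Driving voltage is the absolute potential difference.
|ΔE| = |-1.177 − (-0.224)| = 0.953 V

0.953 V


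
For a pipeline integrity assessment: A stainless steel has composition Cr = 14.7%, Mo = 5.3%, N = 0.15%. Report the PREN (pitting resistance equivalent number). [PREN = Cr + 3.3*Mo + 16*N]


Apply the PREN formula: PREN = Cr + 3.3*Mo + 16*N
PREN = 14.7 + 3.3*5.3 + 16*0.15
PREN = 14.7 + 17.49 + 2.4 = 34.59

34.59


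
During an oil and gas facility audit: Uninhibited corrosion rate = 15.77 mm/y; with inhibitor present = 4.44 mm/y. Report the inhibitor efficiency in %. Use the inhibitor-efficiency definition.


Apply the inhibitor-efficiency definition: IE = (CR_blank − CR_inh)/CR_blank × 100
IE = (15.77 − 4.44) / 15.77 × 100
IE = 11.33 / 15.77 × 100 = 71.8 %

71.8 %


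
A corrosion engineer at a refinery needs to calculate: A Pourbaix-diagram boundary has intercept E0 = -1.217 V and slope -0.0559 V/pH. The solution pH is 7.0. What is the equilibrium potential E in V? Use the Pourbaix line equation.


Apply the Pourbaix line equation: E = E0 + slope*pH
E = -1.217 + (-0.0559)*7.0 = -1.217 + (-0.3913) = -1.6083 V
Rounded to 4 decimal places: E = -1.6083 V

-1.6083 V


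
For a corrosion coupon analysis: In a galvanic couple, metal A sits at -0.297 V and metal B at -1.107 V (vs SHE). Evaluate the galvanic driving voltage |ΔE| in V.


Driving voltage is the absolute potential difference.
|ΔE| = |-0.297 − (-1.107)| = 0.81 V

0.81 V


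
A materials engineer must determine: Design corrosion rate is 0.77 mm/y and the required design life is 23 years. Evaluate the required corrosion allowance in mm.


Corrosion allowance = CR × design life
CA = 0.77 * 23 = 17.71 mm

17.71 mm


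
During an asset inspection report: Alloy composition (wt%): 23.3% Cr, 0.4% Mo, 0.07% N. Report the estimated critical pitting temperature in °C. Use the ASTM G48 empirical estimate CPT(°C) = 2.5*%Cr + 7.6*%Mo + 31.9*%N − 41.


Apply the ASTM G48 empirical CPT estimate: CPT(°C) = 2.5*%Cr + 7.6*%Mo + 31.9*%N − 41
2.5*23.3 = 58.25; 7.6*0.4 = 3.04; 31.9*0.07 = 2.233
CPT = 58.25 + 3.04 + 2.233 − 41 = 22.523 °C
Rounded to 0.1 °C: CPT ≈ 22.5 °C

22.5 °C


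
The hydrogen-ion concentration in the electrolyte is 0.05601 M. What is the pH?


pH = −log10[H+]
pH = −log10(0.05601) = 1.25

1.25


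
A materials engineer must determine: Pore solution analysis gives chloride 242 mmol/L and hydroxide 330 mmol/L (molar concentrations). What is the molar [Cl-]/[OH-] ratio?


Threshold parameter = [Cl-] / [OH-] (molar basis; both in mmol/L, so units cancel)
Ratio = 242 / 330 = 0.73

0.73


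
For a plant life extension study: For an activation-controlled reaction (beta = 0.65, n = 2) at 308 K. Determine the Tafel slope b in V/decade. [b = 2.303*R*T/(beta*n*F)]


Apply the Tafel slope relation: b = 2.303*R*T/(beta*n*F)
Numerator: 2.303 * 8.314 * 308 = 5897.32
Denominator: 0.65 * 2 * 96485 = 125430.5
b = 5897.32 / 125430.5 = 0.047 V/decade

0.047 V/decade


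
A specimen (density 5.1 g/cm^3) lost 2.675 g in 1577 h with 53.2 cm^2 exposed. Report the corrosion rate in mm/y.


Apply the mm/y weight-loss relation: CR = 87600 * W / (D * A * T)
Numerator: 87600 * 2.675 = 234330.0
Denominator: 5.1 * 53.2 * 1577 = 427871.64
CR = 234330.0 / 427871.64 = 0.54766 mm/y

0.54766 mm/y


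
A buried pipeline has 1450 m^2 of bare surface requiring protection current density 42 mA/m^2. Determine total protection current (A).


I = area * current density, then convert mA → A (÷1000)
I = 1450 * 42 / 1000 = 60.9 A

60.9 A


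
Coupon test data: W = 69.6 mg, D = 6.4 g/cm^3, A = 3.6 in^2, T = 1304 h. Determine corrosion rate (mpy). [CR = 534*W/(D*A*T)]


Apply the mpy weight-loss relation: CR = 534 * W / (D * A * T)
Numerator: 534 * 69.6 = 37166.4
Denominator: 6.4 * 3.6 * 1304 = 30044.16
CR = 37166.4 / 30044.16 = 1.2371 mpy

1.2371 mpy


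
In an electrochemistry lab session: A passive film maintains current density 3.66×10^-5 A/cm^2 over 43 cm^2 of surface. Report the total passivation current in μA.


I = i_pass * A, then convert A → μA (×10^6)
I = 3.66×10^-5 * 43 * 10^6 = 1573.8 μA

1573.8 μA


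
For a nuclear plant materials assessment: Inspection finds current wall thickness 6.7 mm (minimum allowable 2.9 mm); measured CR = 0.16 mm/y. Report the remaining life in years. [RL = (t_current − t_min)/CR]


Apply the remaining-life relation: RL = (t_current − t_min) / CR
RL = (6.7 − 2.9) / 0.16 = 3.8 / 0.16 = 23.8 years

23.8 years


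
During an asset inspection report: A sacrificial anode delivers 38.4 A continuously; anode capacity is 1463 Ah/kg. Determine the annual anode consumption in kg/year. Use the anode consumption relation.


Annual consumption = current * hours per year / capacity
Rate = 38.4 * 8760 / 1463 = 229.9 kg/year

229.9 kg/year


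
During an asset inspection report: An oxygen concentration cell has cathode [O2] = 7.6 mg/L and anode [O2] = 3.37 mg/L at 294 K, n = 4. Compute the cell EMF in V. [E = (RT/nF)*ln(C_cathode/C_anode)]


Apply the Nernst concentration-cell relation: E = (RT/nF)*ln(C_cathode/C_anode)
RT/nF = 8.314*294/(4*96485) = 0.00633341 V
ln(7.6/3.37) = 0.81324
E = 0.00633341 * 0.81324 = 0.00515 V

0.00515 V


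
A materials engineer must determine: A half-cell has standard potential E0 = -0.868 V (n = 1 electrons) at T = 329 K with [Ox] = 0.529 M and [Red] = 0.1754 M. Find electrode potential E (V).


Apply the Nernst equation: E = E0 + (RT/nF)*ln([Ox]/[Red])
Step 1: RT/nF = 8.314*329/(1*96485) = 0.02834955 V
Step 2: [Ox]/[Red] = 0.529/0.1754 = 3.015964
Step 3: ln(3.015964) = 1.10392
Step 4: correction = 0.02834955 * 1.10392 = 0.031 V
E = -0.868 + 0.031 = -0.837 V

-0.837 V


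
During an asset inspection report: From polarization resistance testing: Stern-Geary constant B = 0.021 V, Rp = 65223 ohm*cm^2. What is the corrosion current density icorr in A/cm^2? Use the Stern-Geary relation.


Apply the Stern-Geary relation: icorr = B / Rp
icorr = 0.021 / 65223 = 3.22×10^-7 A/cm^2

3.22×10^-7 A/cm^2


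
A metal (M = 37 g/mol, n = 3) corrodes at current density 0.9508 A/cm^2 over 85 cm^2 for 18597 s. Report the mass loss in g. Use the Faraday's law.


Apply Faraday's law: m = i*A*t*M / (n*F)
Total charge passed Q = i*A*t = 0.9508*85*18597 = 1502972.346 C
m = Q*M/(n*F) = 1502972.346*37/(3*96485) = 192.12 g

192.12 g


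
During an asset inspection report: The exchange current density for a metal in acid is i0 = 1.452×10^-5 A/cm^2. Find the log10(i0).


i0 = 1.452×10^-5 A/cm^2
log10(i0) = -4.838

-4.838


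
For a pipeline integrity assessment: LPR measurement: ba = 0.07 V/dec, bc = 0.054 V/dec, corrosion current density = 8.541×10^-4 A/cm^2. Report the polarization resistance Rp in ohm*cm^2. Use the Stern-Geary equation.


Apply the Stern-Geary equation: Rp = ba*bc / (2.303*icorr*(ba+bc))
ba*bc = 0.07*0.054 = 0.00378
ba+bc = 0.124; 2.303*icorr*(ba+bc) = 2.303*8.541×10^-4*0.124 = 2.4390705×10^-4
Rp = 0.00378 / 2.4390705×10^-4 = 15.5 ohm*cm^2

15.5 ohm*cm^2


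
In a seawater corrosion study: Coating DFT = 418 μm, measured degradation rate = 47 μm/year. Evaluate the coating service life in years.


Service life = thickness / degradation rate
Life = 418 / 47 = 8.9 years

8.9 years


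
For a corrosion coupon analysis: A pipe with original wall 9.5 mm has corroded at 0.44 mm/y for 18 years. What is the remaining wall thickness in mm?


Remaining wall = original − CR × time
t = 9.5 − 0.44*18 = 9.5 − 7.92 = 1.58 mm

1.58 mm


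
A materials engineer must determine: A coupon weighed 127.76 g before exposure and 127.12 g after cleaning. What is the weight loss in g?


Weight loss = initial − final
WL = 127.76 − 127.12 = 0.64 g

0.64 g


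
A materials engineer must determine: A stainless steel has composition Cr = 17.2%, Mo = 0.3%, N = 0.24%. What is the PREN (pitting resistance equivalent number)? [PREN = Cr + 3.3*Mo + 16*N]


Apply the PREN formula: PREN = Cr + 3.3*Mo + 16*N
PREN = 17.2 + 3.3*0.3 + 16*0.24
PREN = 17.2 + 0.99 + 3.84 = 22.03

22.03


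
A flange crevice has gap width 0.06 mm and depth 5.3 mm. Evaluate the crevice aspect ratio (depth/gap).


Aspect ratio = depth / gap
Ratio = 5.3 / 0.06 = 88.3

88.3


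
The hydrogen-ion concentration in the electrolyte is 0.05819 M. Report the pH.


pH = −log10[H+]
pH = −log10(0.05819) = 1.24

1.24


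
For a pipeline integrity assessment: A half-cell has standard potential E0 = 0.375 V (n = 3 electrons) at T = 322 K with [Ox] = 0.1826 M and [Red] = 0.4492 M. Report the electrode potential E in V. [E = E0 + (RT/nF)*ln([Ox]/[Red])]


Apply the Nernst equation: E = E0 + (RT/nF)*ln([Ox]/[Red])
Step 1: RT/nF = 8.314*322/(3*96485) = 0.00924879 V
Step 2: [Ox]/[Red] = 0.1826/0.4492 = 0.4065
Step 3: ln(0.4065) = -0.900171
Step 4: correction = 0.00924879 * -0.900171 = -0.0083 V
E = 0.375 + -0.0083 = 0.3667 V

0.3667 V


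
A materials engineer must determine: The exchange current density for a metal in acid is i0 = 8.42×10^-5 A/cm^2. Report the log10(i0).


i0 = 8.42×10^-5 A/cm^2
log10(i0) = -4.075

-4.075


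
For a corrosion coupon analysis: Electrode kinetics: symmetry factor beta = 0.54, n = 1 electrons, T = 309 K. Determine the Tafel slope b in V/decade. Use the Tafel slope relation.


Apply the Tafel slope relation: b = 2.303*R*T/(beta*n*F)
Numerator: 2.303 * 8.314 * 309 = 5916.47
Denominator: 0.54 * 1 * 96485 = 52101.9
b = 5916.47 / 52101.9 = 0.114 V/decade

0.114 V/decade


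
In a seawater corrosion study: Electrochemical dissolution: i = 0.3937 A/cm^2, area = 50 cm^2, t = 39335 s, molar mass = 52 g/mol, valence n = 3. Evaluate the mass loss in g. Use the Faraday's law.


Apply Faraday's law: m = i*A*t*M / (n*F)
Total charge passed Q = i*A*t = 0.3937*50*39335 = 774309.475 C
m = Q*M/(n*F) = 774309.475*52/(3*96485) = 139.103 g

139.103 g


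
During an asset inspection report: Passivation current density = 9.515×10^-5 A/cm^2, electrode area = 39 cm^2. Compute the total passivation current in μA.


I = i_pass * A, then convert A → μA (×10^6)
I = 9.515×10^-5 * 39 * 10^6 = 3710.85 μA

3710.85 μA


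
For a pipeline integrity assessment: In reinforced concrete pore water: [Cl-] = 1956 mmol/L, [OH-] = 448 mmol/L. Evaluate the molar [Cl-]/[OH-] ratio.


Threshold parameter = [Cl-] / [OH-] (molar basis; both in mmol/L, so units cancel)
Ratio = 1956 / 448 = 4.37

4.37


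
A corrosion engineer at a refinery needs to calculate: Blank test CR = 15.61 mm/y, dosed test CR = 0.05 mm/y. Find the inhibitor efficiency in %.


Apply the inhibitor-efficiency definition: IE = (CR_blank − CR_inh)/CR_blank × 100
IE = (15.61 − 0.05) / 15.61 × 100
IE = 15.56 / 15.61 × 100 = 99.7 %

99.7 %


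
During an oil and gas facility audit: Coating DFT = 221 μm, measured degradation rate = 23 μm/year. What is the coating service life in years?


Service life = thickness / degradation rate
Life = 221 / 23 = 9.6 years

9.6 years


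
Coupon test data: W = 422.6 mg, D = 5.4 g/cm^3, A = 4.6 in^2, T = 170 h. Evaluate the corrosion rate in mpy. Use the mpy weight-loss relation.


Apply the mpy weight-loss relation: CR = 534 * W / (D * A * T)
Numerator: 534 * 422.6 = 225668.4
Denominator: 5.4 * 4.6 * 170 = 4222.8
CR = 225668.4 / 4222.8 = 53.44047 mpy

53.44047 mpy
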